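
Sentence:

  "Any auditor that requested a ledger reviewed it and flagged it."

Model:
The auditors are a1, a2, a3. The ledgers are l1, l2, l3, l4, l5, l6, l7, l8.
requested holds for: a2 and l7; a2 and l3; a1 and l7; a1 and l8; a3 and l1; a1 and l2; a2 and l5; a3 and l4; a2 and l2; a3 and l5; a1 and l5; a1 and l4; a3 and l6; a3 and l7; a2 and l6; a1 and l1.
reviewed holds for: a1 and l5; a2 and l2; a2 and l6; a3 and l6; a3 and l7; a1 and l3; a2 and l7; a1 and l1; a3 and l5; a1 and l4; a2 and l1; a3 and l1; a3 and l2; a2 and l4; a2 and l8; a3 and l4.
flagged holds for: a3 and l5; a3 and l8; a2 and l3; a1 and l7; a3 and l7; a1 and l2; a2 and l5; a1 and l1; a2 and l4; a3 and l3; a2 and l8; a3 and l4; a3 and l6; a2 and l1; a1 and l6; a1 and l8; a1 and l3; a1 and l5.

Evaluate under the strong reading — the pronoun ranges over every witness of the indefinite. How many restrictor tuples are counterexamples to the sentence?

10

"it" takes "a ledger" as antecedent — a donkey pronoun bound across the clause boundary.
Strong reading: for every (a,l) with requested(a,l), reviewed(a,l) ∧ flagged(a,l).
Restrictor pairs: (a1,l1) ✓  (a1,l2) ✗  (a1,l4) ✗  (a1,l5) ✓  (a1,l7) ✗  (a1,l8) ✗  (a2,l2) ✗  (a2,l3) ✗  (a2,l5) ✗  (a2,l6) ✗  (a2,l7) ✗  (a3,l1) ✗  (a3,l4) ✓  (a3,l5) ✓  (a3,l6) ✓  (a3,l7) ✓
Counterexamples (restrictor pairs failing the scope): 10.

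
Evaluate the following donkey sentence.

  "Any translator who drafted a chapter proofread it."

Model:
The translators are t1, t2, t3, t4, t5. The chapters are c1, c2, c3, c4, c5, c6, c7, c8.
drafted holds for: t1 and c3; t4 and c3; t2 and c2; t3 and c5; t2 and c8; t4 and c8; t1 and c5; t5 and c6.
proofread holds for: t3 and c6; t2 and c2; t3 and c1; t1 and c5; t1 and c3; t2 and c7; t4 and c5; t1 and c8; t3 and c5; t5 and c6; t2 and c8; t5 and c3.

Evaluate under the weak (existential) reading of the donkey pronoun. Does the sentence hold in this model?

False

"it" takes "a chapter" as antecedent — a donkey pronoun bound across the clause boundary.
Weak reading: every translator t with some drafted-chapter has at least one drafted-chapter c such that proofread(t,c).
Per translator: t1:✓  t2:✓  t3:✓  t4:✗  t5:✓
t4 has no witness among its drafted-chapters.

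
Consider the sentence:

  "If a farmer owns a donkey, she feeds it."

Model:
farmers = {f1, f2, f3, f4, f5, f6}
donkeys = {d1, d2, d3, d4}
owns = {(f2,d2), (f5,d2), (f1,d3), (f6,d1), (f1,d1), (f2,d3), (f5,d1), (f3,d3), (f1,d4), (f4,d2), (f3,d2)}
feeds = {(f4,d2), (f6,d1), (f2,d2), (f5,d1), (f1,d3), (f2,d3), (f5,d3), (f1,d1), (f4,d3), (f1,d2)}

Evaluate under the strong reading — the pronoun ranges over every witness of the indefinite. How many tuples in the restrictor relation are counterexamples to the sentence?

"it" takes "a donkey" as antecedent — a donkey pronoun bound across the clause boundary.
Strong reading: for every (f,d) with owns(f,d), feeds(f,d).
Restrictor pairs: (f1,d1) ✓  (f1,d3) ✓  (f1,d4) ✗  (f2,d2) ✓  (f2,d3) ✓  (f3,d2) ✗  (f3,d3) ✗  (f4,d2) ✓  (f5,d1) ✓  (f5,d2) ✗  (f6,d1) ✓
Counterexamples (restrictor pairs failing the scope): 4.

4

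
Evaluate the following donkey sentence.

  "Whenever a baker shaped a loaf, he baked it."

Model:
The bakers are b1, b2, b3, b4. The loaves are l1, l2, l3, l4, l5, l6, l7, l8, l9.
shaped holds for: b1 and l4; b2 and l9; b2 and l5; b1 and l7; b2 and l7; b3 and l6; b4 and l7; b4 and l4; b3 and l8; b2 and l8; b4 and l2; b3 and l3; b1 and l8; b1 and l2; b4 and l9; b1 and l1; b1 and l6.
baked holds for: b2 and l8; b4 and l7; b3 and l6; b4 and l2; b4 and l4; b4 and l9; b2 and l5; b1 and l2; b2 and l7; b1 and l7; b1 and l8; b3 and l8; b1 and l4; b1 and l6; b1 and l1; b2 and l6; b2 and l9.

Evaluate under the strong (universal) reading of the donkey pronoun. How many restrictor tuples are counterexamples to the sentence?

1

"it" takes "a loaf" as antecedent — a donkey pronoun bound across the clause boundary.
Strong reading: for every (b,l) with shaped(b,l), baked(b,l).
Restrictor pairs: (b1,l1) ✓  (b1,l2) ✓  (b1,l4) ✓  (b1,l6) ✓  (b1,l7) ✓  (b1,l8) ✓  (b2,l5) ✓  (b2,l7) ✓  (b2,l8) ✓  (b2,l9) ✓  (b3,l3) ✗  (b3,l6) ✓  (b3,l8) ✓  (b4,l2) ✓  (b4,l4) ✓  (b4,l7) ✓  (b4,l9) ✓
Counterexamples (restrictor pairs failing the scope): 1.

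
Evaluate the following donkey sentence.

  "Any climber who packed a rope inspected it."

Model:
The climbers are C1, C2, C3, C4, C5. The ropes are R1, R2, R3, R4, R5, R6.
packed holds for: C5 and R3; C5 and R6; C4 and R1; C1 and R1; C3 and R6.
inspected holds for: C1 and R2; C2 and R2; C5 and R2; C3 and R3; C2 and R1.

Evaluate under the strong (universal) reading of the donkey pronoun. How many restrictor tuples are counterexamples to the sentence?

5

"it" takes "a rope" as antecedent — a donkey pronoun bound across the clause boundary.
Strong reading: for every (c,r) with packed(c,r), inspected(c,r).
Restrictor pairs: (C1,R1) ✗  (C3,R6) ✗  (C4,R1) ✗  (C5,R3) ✗  (C5,R6) ✗
Counterexamples (restrictor pairs failing the scope): 5.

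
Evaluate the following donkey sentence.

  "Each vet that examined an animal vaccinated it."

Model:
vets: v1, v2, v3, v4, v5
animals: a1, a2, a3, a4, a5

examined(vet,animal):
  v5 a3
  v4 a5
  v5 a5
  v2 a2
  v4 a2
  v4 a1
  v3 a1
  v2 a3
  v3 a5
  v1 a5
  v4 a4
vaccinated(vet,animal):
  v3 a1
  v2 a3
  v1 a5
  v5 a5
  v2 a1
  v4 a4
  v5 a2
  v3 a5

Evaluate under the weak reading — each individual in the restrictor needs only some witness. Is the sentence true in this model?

"it" takes "an animal" as antecedent — a donkey pronoun bound across the clause boundary.
Weak reading: every vet v with some examined-animal has at least one examined-animal a such that vaccinated(v,a).
Per vet: v1:✓  v2:✓  v3:✓  v4:✓  v5:✓
Every vet in the restrictor has a witness.

True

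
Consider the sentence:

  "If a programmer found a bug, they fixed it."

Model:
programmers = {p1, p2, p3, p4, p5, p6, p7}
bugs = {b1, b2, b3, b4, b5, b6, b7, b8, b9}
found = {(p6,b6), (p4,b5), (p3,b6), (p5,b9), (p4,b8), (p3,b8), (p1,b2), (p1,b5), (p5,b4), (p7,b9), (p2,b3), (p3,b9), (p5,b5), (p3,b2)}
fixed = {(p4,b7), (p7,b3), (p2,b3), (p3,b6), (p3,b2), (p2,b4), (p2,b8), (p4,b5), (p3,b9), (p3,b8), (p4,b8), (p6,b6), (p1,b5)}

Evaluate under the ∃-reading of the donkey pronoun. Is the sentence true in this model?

"it" takes "a bug" as antecedent — a donkey pronoun bound across the clause boundary.
Weak reading: every programmer p with some found-bug has at least one found-bug b such that fixed(p,b).
Per programmer: p1:✓  p2:✓  p3:✓  p4:✓  p5:✗  p6:✓  p7:✗
p5 has no witness among its found-bugs.

False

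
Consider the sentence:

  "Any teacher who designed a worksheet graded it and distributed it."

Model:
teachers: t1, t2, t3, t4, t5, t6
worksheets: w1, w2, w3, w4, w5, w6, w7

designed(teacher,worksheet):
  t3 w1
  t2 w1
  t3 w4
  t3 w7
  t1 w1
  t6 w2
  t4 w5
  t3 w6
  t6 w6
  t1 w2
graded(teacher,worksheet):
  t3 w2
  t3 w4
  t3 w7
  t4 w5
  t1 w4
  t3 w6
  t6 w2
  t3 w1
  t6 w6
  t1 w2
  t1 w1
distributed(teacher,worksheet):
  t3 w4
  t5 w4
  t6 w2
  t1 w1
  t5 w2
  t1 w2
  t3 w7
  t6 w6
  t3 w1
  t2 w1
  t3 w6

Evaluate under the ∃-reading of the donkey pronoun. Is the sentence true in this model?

False

"it" takes "a worksheet" as antecedent — a donkey pronoun bound across the clause boundary.
Weak reading: every teacher t with some designed-worksheet has at least one designed-worksheet w such that graded(t,w) ∧ distributed(t,w).
Per teacher: t1:✓  t2:✗  t3:✓  t4:✗  t6:✓
t2 has no witness among its designed-worksheets.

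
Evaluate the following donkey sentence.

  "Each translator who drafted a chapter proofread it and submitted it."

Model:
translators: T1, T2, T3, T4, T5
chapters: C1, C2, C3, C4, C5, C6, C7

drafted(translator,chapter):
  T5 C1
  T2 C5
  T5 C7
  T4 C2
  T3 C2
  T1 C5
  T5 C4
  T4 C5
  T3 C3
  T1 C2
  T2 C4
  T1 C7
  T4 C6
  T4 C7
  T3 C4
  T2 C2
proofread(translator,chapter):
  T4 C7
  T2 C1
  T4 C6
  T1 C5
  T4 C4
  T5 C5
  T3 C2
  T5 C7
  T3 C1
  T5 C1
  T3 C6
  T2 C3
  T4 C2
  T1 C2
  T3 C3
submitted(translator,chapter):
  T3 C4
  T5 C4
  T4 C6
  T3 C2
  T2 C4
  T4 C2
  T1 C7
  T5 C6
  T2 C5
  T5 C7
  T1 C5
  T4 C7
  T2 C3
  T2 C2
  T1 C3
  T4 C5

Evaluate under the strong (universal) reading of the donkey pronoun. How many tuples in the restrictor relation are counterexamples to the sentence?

"it" takes "a chapter" as antecedent — a donkey pronoun bound across the clause boundary.
Strong reading: for every (t,c) with drafted(t,c), proofread(t,c) ∧ submitted(t,c).
Restrictor pairs: (T1,C2) ✗  (T1,C5) ✓  (T1,C7) ✗  (T2,C2) ✗  (T2,C4) ✗  (T2,C5) ✗  (T3,C2) ✓  (T3,C3) ✗  (T3,C4) ✗  (T4,C2) ✓  (T4,C5) ✗  (T4,C6) ✓  (T4,C7) ✓  (T5,C1) ✗  (T5,C4) ✗  (T5,C7) ✓
Counterexamples (restrictor pairs failing the scope): 10.

10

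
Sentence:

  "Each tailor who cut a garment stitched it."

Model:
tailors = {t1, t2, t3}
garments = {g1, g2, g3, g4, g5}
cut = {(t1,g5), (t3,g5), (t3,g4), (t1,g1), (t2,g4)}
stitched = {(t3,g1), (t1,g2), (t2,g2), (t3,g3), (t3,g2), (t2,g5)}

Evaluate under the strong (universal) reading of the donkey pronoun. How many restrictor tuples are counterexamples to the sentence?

5

"it" takes "a garment" as antecedent — a donkey pronoun bound across the clause boundary.
Strong reading: for every (t,g) with cut(t,g), stitched(t,g).
Restrictor pairs: (t1,g1) ✗  (t1,g5) ✗  (t2,g4) ✗  (t3,g4) ✗  (t3,g5) ✗
Counterexamples (restrictor pairs failing the scope): 5.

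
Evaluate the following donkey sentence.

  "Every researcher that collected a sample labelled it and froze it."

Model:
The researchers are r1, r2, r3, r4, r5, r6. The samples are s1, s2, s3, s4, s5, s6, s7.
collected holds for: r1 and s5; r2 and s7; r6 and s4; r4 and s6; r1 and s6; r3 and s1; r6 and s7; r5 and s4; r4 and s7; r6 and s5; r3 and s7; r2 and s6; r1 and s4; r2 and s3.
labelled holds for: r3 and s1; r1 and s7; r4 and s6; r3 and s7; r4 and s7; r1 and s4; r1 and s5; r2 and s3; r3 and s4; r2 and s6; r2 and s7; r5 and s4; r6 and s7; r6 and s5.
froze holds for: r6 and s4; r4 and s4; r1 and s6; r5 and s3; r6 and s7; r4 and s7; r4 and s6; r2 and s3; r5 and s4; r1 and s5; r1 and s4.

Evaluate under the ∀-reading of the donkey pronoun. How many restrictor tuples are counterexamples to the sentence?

7

"it" takes "a sample" as antecedent — a donkey pronoun bound across the clause boundary.
Strong reading: for every (r,s) with collected(r,s), labelled(r,s) ∧ froze(r,s).
Restrictor pairs: (r1,s4) ✓  (r1,s5) ✓  (r1,s6) ✗  (r2,s3) ✓  (r2,s6) ✗  (r2,s7) ✗  (r3,s1) ✗  (r3,s7) ✗  (r4,s6) ✓  (r4,s7) ✓  (r5,s4) ✓  (r6,s4) ✗  (r6,s5) ✗  (r6,s7) ✓
Counterexamples (restrictor pairs failing the scope): 7.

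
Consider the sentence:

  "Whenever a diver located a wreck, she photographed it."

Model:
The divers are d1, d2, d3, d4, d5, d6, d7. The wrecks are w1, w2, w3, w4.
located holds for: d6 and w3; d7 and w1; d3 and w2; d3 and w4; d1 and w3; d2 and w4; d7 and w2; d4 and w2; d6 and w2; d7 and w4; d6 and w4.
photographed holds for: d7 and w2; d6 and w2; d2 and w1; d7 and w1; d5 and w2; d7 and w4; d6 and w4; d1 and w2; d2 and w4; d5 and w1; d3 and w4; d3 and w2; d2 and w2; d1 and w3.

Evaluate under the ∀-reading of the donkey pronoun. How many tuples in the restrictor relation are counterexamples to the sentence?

2

"it" takes "a wreck" as antecedent — a donkey pronoun bound across the clause boundary.
Strong reading: for every (d,w) with located(d,w), photographed(d,w).
Restrictor pairs: (d1,w3) ✓  (d2,w4) ✓  (d3,w2) ✓  (d3,w4) ✓  (d4,w2) ✗  (d6,w2) ✓  (d6,w3) ✗  (d6,w4) ✓  (d7,w1) ✓  (d7,w2) ✓  (d7,w4) ✓
Counterexamples (restrictor pairs failing the scope): 2.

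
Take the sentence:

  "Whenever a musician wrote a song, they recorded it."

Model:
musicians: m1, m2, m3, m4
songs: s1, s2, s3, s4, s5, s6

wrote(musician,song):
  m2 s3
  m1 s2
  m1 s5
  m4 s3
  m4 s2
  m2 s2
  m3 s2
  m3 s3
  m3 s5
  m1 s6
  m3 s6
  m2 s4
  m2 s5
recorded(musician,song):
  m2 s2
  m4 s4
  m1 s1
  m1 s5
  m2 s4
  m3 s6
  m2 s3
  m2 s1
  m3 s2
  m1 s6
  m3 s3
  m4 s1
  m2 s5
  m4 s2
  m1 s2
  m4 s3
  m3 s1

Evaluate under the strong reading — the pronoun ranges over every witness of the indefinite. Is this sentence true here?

"it" takes "a song" as antecedent — a donkey pronoun bound across the clause boundary.
Strong reading: for every (m,s) with wrote(m,s), recorded(m,s).
Restrictor pairs: (m1,s2) ✓  (m1,s5) ✓  (m1,s6) ✓  (m2,s2) ✓  (m2,s3) ✓  (m2,s4) ✓  (m2,s5) ✓  (m3,s2) ✓  (m3,s3) ✓  (m3,s5) ✗  (m3,s6) ✓  (m4,s2) ✓  (m4,s3) ✓
Counterexample: (m3,s5) is in wrote but fails the scope.

False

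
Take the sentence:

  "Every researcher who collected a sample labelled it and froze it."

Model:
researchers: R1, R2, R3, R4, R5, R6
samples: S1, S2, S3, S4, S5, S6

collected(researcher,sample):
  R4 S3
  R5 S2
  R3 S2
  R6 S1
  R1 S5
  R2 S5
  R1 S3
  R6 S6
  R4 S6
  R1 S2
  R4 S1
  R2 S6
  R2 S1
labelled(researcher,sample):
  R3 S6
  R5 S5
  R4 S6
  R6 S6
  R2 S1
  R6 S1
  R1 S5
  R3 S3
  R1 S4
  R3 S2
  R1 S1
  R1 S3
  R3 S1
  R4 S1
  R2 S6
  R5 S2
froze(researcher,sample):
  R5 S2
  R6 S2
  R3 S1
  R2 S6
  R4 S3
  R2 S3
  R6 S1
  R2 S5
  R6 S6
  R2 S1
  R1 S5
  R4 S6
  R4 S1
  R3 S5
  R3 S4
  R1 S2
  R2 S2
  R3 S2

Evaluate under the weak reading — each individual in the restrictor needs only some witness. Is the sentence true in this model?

True

"it" takes "a sample" as antecedent — a donkey pronoun bound across the clause boundary.
Weak reading: every researcher r with some collected-sample has at least one collected-sample s such that labelled(r,s) ∧ froze(r,s).
Per researcher: R1:✓  R2:✓  R3:✓  R4:✓  R5:✓  R6:✓
Every researcher in the restrictor has a witness.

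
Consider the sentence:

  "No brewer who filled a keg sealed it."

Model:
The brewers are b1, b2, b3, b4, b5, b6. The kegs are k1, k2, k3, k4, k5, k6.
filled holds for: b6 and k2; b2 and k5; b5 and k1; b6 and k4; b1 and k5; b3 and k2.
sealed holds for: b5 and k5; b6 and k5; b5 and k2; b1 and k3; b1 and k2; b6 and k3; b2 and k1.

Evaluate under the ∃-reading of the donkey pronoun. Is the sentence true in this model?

True

"it" takes "a keg" as antecedent — a donkey pronoun bound across the clause boundary.
Truth condition: for no (b,k) with filled(b,k) does sealed(b,k) hold.
Restrictor pairs — does the scope hold? (b1,k5):fails  (b2,k5):fails  (b3,k2):fails  (b5,k1):fails  (b6,k2):fails  (b6,k4):fails
Scope holds for no restrictor pair, so the sentence is true.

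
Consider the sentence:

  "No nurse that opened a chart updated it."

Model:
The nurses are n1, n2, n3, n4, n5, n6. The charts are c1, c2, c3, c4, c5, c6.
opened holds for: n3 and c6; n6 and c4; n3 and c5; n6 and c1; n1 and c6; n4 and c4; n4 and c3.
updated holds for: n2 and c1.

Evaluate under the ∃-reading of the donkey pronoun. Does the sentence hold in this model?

"it" takes "a chart" as antecedent — a donkey pronoun bound across the clause boundary.
Truth condition: for no (n,c) with opened(n,c) does updated(n,c) hold.
Restrictor pairs — does the scope hold? (n1,c6):fails  (n3,c5):fails  (n3,c6):fails  (n4,c3):fails  (n4,c4):fails  (n6,c1):fails  (n6,c4):fails
Scope holds for no restrictor pair, so the sentence is true.

True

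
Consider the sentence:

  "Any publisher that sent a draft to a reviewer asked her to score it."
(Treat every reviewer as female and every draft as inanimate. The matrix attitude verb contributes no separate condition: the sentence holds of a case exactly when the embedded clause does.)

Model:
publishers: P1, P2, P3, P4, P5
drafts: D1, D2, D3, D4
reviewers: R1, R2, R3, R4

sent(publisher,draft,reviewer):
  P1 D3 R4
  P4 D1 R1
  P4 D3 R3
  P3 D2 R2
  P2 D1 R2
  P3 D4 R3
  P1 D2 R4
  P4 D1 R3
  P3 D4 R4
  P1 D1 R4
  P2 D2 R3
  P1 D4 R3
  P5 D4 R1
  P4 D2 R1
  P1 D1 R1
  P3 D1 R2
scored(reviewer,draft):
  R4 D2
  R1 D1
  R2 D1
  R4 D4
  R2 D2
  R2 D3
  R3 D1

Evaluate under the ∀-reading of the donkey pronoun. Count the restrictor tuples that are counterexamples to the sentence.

"her" takes "a reviewer" as antecedent and "it" takes "a draft"; both are donkey pronouns co-varying with the restrictor.
Strong reading: for every (p,d,r) with sent(p,d,r), scored(r,d).
Restrictor triples: (P1,D1,R1)→scored(R1,D1) ✓  (P1,D1,R4)→scored(R4,D1) ✗  (P1,D2,R4)→scored(R4,D2) ✓  (P1,D3,R4)→scored(R4,D3) ✗  (P1,D4,R3)→scored(R3,D4) ✗  (P2,D1,R2)→scored(R2,D1) ✓  (P2,D2,R3)→scored(R3,D2) ✗  (P3,D1,R2)→scored(R2,D1) ✓  (P3,D2,R2)→scored(R2,D2) ✓  (P3,D4,R3)→scored(R3,D4) ✗  (P3,D4,R4)→scored(R4,D4) ✓  (P4,D1,R1)→scored(R1,D1) ✓  (P4,D1,R3)→scored(R3,D1) ✓  (P4,D2,R1)→scored(R1,D2) ✗  (P4,D3,R3)→scored(R3,D3) ✗  (P5,D4,R1)→scored(R1,D4) ✗
Counterexamples (restrictor triples failing the scope): 8.

8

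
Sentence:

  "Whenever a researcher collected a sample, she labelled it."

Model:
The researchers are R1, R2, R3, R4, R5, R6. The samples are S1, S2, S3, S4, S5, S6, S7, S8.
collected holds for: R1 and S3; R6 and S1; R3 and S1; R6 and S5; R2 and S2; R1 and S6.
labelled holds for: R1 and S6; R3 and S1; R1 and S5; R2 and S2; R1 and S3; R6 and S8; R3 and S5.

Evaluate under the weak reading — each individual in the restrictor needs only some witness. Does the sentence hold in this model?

False

"it" takes "a sample" as antecedent — a donkey pronoun bound across the clause boundary.
Weak reading: every researcher r with some collected-sample has at least one collected-sample s such that labelled(r,s).
Per researcher: R1:✓  R2:✓  R3:✓  R6:✗
R6 has no witness among its collected-samples.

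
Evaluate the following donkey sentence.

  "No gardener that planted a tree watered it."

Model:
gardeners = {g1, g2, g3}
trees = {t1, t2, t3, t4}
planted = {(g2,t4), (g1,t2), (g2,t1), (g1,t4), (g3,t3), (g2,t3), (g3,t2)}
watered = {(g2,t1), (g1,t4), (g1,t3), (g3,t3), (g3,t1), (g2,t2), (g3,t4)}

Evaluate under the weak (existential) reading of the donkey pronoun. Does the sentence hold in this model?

False

"it" takes "a tree" as antecedent — a donkey pronoun bound across the clause boundary.
Truth condition: for no (g,t) with planted(g,t) does watered(g,t) hold.
Restrictor pairs — does the scope hold? (g1,t2):fails  (g1,t4):holds  (g2,t1):holds  (g2,t3):fails  (g2,t4):fails  (g3,t2):fails  (g3,t3):holds
Scope holds for 3 pair(s), so the sentence is false.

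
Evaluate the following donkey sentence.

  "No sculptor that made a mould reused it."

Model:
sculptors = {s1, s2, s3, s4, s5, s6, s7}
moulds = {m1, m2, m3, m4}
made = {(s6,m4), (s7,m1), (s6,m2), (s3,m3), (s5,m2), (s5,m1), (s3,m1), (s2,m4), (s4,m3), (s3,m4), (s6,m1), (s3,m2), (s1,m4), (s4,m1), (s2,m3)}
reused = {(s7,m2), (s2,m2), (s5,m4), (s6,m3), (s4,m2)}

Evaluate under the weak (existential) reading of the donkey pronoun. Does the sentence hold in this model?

"it" takes "a mould" as antecedent — a donkey pronoun bound across the clause boundary.
Truth condition: for no (s,m) with made(s,m) does reused(s,m) hold.
Restrictor pairs — does the scope hold? (s1,m4):fails  (s2,m3):fails  (s2,m4):fails  (s3,m1):fails  (s3,m2):fails  (s3,m3):fails  (s3,m4):fails  (s4,m1):fails  (s4,m3):fails  (s5,m1):fails  (s5,m2):fails  (s6,m1):fails  (s6,m2):fails  (s6,m4):fails  (s7,m1):fails
Scope holds for no restrictor pair, so the sentence is true.

True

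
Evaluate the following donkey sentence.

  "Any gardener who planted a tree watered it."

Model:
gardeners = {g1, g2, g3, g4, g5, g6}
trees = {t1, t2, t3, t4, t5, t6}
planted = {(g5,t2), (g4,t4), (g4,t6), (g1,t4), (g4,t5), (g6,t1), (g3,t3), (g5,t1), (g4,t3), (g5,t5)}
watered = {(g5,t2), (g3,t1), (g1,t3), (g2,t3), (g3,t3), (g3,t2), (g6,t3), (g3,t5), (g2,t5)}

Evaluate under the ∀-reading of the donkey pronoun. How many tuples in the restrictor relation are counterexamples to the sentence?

"it" takes "a tree" as antecedent — a donkey pronoun bound across the clause boundary.
Strong reading: for every (g,t) with planted(g,t), watered(g,t).
Restrictor pairs: (g1,t4) ✗  (g3,t3) ✓  (g4,t3) ✗  (g4,t4) ✗  (g4,t5) ✗  (g4,t6) ✗  (g5,t1) ✗  (g5,t2) ✓  (g5,t5) ✗  (g6,t1) ✗
Counterexamples (restrictor pairs failing the scope): 8.

8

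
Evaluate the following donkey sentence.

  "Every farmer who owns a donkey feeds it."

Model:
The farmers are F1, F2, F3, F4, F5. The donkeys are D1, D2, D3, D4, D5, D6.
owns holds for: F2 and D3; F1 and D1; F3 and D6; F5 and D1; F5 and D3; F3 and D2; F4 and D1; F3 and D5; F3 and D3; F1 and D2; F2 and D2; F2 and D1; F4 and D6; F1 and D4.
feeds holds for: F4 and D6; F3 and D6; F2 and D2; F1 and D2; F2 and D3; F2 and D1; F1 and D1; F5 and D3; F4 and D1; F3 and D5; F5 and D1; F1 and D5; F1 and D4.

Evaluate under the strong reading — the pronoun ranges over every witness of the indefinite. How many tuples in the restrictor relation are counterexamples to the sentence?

2

"it" takes "a donkey" as antecedent — a donkey pronoun bound across the clause boundary.
Strong reading: for every (f,d) with owns(f,d), feeds(f,d).
Restrictor pairs: (F1,D1) ✓  (F1,D2) ✓  (F1,D4) ✓  (F2,D1) ✓  (F2,D2) ✓  (F2,D3) ✓  (F3,D2) ✗  (F3,D3) ✗  (F3,D5) ✓  (F3,D6) ✓  (F4,D1) ✓  (F4,D6) ✓  (F5,D1) ✓  (F5,D3) ✓
Counterexamples (restrictor pairs failing the scope): 2.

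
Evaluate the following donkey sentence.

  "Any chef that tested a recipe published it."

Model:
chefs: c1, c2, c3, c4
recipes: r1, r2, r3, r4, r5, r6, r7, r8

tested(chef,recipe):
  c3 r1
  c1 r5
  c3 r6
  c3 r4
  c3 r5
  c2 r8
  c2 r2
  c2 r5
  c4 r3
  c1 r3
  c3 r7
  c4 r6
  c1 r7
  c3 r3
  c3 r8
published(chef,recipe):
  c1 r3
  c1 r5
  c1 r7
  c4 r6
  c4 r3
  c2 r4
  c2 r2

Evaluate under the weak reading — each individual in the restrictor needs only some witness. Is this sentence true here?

"it" takes "a recipe" as antecedent — a donkey pronoun bound across the clause boundary.
Weak reading: every chef c with some tested-recipe has at least one tested-recipe r such that published(c,r).
Per chef: c1:✓  c2:✓  c3:✗  c4:✓
c3 has no witness among its tested-recipes.

False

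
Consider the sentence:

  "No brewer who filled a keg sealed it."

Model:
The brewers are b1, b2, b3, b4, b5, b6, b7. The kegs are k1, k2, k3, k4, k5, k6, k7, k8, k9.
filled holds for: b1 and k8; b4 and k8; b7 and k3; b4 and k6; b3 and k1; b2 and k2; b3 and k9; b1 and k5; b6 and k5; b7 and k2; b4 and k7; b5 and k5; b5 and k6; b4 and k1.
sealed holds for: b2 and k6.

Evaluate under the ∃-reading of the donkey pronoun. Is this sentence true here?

True

"it" takes "a keg" as antecedent — a donkey pronoun bound across the clause boundary.
Truth condition: for no (b,k) with filled(b,k) does sealed(b,k) hold.
Restrictor pairs — does the scope hold? (b1,k5):fails  (b1,k8):fails  (b2,k2):fails  (b3,k1):fails  (b3,k9):fails  (b4,k1):fails  (b4,k6):fails  (b4,k7):fails  (b4,k8):fails  (b5,k5):fails  (b5,k6):fails  (b6,k5):fails  (b7,k2):fails  (b7,k3):fails
Scope holds for no restrictor pair, so the sentence is true.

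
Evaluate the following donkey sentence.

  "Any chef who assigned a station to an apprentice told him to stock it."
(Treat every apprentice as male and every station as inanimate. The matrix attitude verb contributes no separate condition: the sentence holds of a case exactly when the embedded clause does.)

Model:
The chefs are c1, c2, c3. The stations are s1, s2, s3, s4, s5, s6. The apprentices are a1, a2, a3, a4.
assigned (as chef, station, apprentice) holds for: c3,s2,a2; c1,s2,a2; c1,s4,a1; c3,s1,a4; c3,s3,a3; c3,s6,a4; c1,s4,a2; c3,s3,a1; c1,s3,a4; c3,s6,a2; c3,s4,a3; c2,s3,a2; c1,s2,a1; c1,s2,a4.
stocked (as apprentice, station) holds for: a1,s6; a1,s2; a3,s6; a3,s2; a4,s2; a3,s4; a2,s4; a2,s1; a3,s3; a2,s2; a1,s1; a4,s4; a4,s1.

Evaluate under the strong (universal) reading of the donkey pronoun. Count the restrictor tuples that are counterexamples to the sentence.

6

"him" takes "an apprentice" as antecedent and "it" takes "a station"; both are donkey pronouns co-varying with the restrictor.
Strong reading: for every (c,s,a) with assigned(c,s,a), stocked(a,s).
Restrictor triples: (c1,s2,a1)→stocked(a1,s2) ✓  (c1,s2,a2)→stocked(a2,s2) ✓  (c1,s2,a4)→stocked(a4,s2) ✓  (c1,s3,a4)→stocked(a4,s3) ✗  (c1,s4,a1)→stocked(a1,s4) ✗  (c1,s4,a2)→stocked(a2,s4) ✓  (c2,s3,a2)→stocked(a2,s3) ✗  (c3,s1,a4)→stocked(a4,s1) ✓  (c3,s2,a2)→stocked(a2,s2) ✓  (c3,s3,a1)→stocked(a1,s3) ✗  (c3,s3,a3)→stocked(a3,s3) ✓  (c3,s4,a3)→stocked(a3,s4) ✓  (c3,s6,a2)→stocked(a2,s6) ✗  (c3,s6,a4)→stocked(a4,s6) ✗
Counterexamples (restrictor triples failing the scope): 6.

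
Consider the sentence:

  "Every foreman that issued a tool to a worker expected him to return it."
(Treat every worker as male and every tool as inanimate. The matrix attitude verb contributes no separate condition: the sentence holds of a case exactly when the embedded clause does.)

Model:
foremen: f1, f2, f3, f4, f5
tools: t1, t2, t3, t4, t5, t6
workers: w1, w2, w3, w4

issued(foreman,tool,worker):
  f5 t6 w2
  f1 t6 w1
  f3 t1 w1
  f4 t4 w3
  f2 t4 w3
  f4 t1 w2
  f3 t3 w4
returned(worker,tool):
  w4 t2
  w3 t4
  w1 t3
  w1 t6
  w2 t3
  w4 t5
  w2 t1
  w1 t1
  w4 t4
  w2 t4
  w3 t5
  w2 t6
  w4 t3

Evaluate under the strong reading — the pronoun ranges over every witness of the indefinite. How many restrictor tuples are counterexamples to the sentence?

0

"him" takes "a worker" as antecedent and "it" takes "a tool"; both are donkey pronouns co-varying with the restrictor.
Strong reading: for every (f,t,w) with issued(f,t,w), returned(w,t).
Restrictor triples: (f1,t6,w1)→returned(w1,t6) ✓  (f2,t4,w3)→returned(w3,t4) ✓  (f3,t1,w1)→returned(w1,t1) ✓  (f3,t3,w4)→returned(w4,t3) ✓  (f4,t1,w2)→returned(w2,t1) ✓  (f4,t4,w3)→returned(w3,t4) ✓  (f5,t6,w2)→returned(w2,t6) ✓
Counterexamples (restrictor triples failing the scope): 0.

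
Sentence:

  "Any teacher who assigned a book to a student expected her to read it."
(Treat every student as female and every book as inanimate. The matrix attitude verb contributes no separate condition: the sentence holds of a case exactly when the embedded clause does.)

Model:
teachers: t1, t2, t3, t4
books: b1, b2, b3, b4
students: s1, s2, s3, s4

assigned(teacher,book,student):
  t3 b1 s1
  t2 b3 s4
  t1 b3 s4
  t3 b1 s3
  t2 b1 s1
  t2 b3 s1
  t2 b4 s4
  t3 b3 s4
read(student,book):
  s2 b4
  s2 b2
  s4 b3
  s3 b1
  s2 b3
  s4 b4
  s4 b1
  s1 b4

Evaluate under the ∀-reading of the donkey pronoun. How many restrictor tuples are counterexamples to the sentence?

"her" takes "a student" as antecedent and "it" takes "a book"; both are donkey pronouns co-varying with the restrictor.
Strong reading: for every (t,b,s) with assigned(t,b,s), read(s,b).
Restrictor triples: (t1,b3,s4)→read(s4,b3) ✓  (t2,b1,s1)→read(s1,b1) ✗  (t2,b3,s1)→read(s1,b3) ✗  (t2,b3,s4)→read(s4,b3) ✓  (t2,b4,s4)→read(s4,b4) ✓  (t3,b1,s1)→read(s1,b1) ✗  (t3,b1,s3)→read(s3,b1) ✓  (t3,b3,s4)→read(s4,b3) ✓
Counterexamples (restrictor triples failing the scope): 3.

3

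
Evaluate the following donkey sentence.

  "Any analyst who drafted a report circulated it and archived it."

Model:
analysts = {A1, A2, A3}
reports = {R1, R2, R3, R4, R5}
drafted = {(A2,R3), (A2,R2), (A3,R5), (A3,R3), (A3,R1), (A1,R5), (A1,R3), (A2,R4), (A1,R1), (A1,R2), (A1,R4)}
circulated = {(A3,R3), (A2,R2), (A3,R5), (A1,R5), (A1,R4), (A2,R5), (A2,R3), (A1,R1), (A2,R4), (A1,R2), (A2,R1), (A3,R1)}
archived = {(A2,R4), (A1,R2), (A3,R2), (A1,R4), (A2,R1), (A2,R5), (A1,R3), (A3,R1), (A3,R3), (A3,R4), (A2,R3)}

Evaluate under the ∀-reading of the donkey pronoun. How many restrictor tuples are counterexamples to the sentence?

"it" takes "a report" as antecedent — a donkey pronoun bound across the clause boundary.
Strong reading: for every (a,r) with drafted(a,r), circulated(a,r) ∧ archived(a,r).
Restrictor pairs: (A1,R1) ✗  (A1,R2) ✓  (A1,R3) ✗  (A1,R4) ✓  (A1,R5) ✗  (A2,R2) ✗  (A2,R3) ✓  (A2,R4) ✓  (A3,R1) ✓  (A3,R3) ✓  (A3,R5) ✗
Counterexamples (restrictor pairs failing the scope): 5.

5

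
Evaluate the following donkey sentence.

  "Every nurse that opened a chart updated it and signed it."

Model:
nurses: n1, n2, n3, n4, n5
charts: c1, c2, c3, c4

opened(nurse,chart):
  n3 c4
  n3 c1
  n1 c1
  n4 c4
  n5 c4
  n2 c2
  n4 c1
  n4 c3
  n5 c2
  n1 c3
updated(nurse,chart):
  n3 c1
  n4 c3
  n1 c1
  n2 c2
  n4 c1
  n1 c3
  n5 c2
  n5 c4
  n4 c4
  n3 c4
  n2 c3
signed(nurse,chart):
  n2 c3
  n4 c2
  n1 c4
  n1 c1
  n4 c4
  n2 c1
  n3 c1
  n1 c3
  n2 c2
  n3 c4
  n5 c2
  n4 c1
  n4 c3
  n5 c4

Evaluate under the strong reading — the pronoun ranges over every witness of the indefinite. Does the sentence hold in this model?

"it" takes "a chart" as antecedent — a donkey pronoun bound across the clause boundary.
Strong reading: for every (n,c) with opened(n,c), updated(n,c) ∧ signed(n,c).
Restrictor pairs: (n1,c1) ✓  (n1,c3) ✓  (n2,c2) ✓  (n3,c1) ✓  (n3,c4) ✓  (n4,c1) ✓  (n4,c3) ✓  (n4,c4) ✓  (n5,c2) ✓  (n5,c4) ✓
Every restrictor pair satisfies the scope.

True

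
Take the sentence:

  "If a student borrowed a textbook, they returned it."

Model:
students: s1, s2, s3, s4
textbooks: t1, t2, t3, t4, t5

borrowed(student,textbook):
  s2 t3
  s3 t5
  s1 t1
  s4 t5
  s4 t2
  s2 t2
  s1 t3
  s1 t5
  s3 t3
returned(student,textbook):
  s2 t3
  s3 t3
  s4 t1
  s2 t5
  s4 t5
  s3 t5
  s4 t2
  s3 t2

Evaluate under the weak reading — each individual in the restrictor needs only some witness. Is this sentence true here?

"it" takes "a textbook" as antecedent — a donkey pronoun bound across the clause boundary.
Weak reading: every student s with some borrowed-textbook has at least one borrowed-textbook t such that returned(s,t).
Per student: s1:✗  s2:✓  s3:✓  s4:✓
s1 has no witness among its borrowed-textbooks.

False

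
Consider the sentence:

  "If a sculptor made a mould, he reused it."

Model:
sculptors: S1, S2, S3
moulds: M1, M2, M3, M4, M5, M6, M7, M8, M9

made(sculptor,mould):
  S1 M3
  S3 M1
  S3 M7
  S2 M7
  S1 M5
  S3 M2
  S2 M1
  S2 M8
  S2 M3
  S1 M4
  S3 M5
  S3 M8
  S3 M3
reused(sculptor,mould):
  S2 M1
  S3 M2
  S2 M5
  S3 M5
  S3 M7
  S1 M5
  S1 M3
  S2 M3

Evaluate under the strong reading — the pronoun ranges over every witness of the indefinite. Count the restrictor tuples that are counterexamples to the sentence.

6

"it" takes "a mould" as antecedent — a donkey pronoun bound across the clause boundary.
Strong reading: for every (s,m) with made(s,m), reused(s,m).
Restrictor pairs: (S1,M3) ✓  (S1,M4) ✗  (S1,M5) ✓  (S2,M1) ✓  (S2,M3) ✓  (S2,M7) ✗  (S2,M8) ✗  (S3,M1) ✗  (S3,M2) ✓  (S3,M3) ✗  (S3,M5) ✓  (S3,M7) ✓  (S3,M8) ✗
Counterexamples (restrictor pairs failing the scope): 6.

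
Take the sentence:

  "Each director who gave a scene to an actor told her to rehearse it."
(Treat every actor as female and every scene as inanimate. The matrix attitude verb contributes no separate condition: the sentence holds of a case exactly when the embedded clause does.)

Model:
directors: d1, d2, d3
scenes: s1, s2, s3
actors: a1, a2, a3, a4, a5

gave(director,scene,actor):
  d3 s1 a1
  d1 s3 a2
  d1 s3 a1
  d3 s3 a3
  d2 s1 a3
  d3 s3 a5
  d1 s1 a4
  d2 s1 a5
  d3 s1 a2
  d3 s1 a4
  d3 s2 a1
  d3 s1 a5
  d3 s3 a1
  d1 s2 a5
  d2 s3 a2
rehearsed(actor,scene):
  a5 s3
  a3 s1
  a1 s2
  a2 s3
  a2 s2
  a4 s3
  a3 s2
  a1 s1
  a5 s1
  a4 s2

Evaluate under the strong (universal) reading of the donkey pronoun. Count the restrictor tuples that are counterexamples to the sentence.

7

"her" takes "an actor" as antecedent and "it" takes "a scene"; both are donkey pronouns co-varying with the restrictor.
Strong reading: for every (d,s,a) with gave(d,s,a), rehearsed(a,s).
Restrictor triples: (d1,s1,a4)→rehearsed(a4,s1) ✗  (d1,s2,a5)→rehearsed(a5,s2) ✗  (d1,s3,a1)→rehearsed(a1,s3) ✗  (d1,s3,a2)→rehearsed(a2,s3) ✓  (d2,s1,a3)→rehearsed(a3,s1) ✓  (d2,s1,a5)→rehearsed(a5,s1) ✓  (d2,s3,a2)→rehearsed(a2,s3) ✓  (d3,s1,a1)→rehearsed(a1,s1) ✓  (d3,s1,a2)→rehearsed(a2,s1) ✗  (d3,s1,a4)→rehearsed(a4,s1) ✗  (d3,s1,a5)→rehearsed(a5,s1) ✓  (d3,s2,a1)→rehearsed(a1,s2) ✓  (d3,s3,a1)→rehearsed(a1,s3) ✗  (d3,s3,a3)→rehearsed(a3,s3) ✗  (d3,s3,a5)→rehearsed(a5,s3) ✓
Counterexamples (restrictor triples failing the scope): 7.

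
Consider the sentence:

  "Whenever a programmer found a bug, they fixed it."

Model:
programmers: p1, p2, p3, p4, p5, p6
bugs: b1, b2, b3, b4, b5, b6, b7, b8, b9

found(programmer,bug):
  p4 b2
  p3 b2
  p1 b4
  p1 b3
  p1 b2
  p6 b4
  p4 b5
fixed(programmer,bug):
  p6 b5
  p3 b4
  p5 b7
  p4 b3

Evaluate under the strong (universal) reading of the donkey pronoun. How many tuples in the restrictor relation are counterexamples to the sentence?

7

"it" takes "a bug" as antecedent — a donkey pronoun bound across the clause boundary.
Strong reading: for every (p,b) with found(p,b), fixed(p,b).
Restrictor pairs: (p1,b2) ✗  (p1,b3) ✗  (p1,b4) ✗  (p3,b2) ✗  (p4,b2) ✗  (p4,b5) ✗  (p6,b4) ✗
Counterexamples (restrictor pairs failing the scope): 7.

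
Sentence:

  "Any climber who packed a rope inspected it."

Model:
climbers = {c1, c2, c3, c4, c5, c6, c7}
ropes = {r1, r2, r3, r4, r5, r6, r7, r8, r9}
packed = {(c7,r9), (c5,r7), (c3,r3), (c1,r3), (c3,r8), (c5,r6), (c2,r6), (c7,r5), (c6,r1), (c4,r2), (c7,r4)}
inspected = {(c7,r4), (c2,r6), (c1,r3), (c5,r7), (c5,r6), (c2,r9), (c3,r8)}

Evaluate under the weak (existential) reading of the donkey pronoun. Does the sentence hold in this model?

"it" takes "a rope" as antecedent — a donkey pronoun bound across the clause boundary.
Weak reading: every climber c with some packed-rope has at least one packed-rope r such that inspected(c,r).
Per climber: c1:✓  c2:✓  c3:✓  c4:✗  c5:✓  c6:✗  c7:✓
c4 has no witness among its packed-ropes.

False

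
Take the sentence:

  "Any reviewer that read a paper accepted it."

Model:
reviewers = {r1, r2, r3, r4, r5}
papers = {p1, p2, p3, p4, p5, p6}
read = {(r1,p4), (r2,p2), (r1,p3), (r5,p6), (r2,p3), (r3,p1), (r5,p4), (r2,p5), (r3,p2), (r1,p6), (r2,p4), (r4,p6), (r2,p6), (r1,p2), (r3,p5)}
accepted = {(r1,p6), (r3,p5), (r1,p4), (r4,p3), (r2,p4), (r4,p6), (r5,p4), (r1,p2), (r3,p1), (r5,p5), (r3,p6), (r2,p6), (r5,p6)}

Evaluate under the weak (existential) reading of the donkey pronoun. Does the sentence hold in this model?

True

"it" takes "a paper" as antecedent — a donkey pronoun bound across the clause boundary.
Weak reading: every reviewer r with some read-paper has at least one read-paper p such that accepted(r,p).
Per reviewer: r1:✓  r2:✓  r3:✓  r4:✓  r5:✓
Every reviewer in the restrictor has a witness.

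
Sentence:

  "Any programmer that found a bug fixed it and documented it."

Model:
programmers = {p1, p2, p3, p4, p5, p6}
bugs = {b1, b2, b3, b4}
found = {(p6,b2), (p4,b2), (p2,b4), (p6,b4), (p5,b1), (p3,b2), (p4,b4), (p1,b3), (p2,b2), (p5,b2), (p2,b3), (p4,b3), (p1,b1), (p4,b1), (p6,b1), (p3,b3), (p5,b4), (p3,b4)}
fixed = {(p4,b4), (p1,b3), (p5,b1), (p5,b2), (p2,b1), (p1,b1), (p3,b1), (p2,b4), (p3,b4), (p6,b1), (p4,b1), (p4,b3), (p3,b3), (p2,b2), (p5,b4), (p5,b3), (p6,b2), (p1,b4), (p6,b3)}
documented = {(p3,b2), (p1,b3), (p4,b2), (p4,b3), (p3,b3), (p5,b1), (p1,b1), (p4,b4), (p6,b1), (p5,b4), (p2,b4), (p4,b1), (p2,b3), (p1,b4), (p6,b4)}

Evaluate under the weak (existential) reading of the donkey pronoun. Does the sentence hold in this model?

True

"it" takes "a bug" as antecedent — a donkey pronoun bound across the clause boundary.
Weak reading: every programmer p with some found-bug has at least one found-bug b such that fixed(p,b) ∧ documented(p,b).
Per programmer: p1:✓  p2:✓  p3:✓  p4:✓  p5:✓  p6:✓
Every programmer in the restrictor has a witness.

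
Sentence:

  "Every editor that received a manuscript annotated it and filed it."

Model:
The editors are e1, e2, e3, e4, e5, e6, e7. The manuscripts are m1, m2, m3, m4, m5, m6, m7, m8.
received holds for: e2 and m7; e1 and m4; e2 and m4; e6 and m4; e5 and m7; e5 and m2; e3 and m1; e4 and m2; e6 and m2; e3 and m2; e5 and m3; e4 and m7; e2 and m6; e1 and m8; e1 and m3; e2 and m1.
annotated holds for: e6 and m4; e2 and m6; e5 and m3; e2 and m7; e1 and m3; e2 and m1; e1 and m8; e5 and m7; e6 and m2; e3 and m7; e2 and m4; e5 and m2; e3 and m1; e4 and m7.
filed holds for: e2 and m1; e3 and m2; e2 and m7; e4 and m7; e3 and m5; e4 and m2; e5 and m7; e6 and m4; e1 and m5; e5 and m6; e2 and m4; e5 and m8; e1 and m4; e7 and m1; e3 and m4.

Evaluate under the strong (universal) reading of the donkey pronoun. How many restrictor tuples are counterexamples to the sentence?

"it" takes "a manuscript" as antecedent — a donkey pronoun bound across the clause boundary.
Strong reading: for every (e,m) with received(e,m), annotated(e,m) ∧ filed(e,m).
Restrictor pairs: (e1,m3) ✗  (e1,m4) ✗  (e1,m8) ✗  (e2,m1) ✓  (e2,m4) ✓  (e2,m6) ✗  (e2,m7) ✓  (e3,m1) ✗  (e3,m2) ✗  (e4,m2) ✗  (e4,m7) ✓  (e5,m2) ✗  (e5,m3) ✗  (e5,m7) ✓  (e6,m2) ✗  (e6,m4) ✓
Counterexamples (restrictor pairs failing the scope): 10.

10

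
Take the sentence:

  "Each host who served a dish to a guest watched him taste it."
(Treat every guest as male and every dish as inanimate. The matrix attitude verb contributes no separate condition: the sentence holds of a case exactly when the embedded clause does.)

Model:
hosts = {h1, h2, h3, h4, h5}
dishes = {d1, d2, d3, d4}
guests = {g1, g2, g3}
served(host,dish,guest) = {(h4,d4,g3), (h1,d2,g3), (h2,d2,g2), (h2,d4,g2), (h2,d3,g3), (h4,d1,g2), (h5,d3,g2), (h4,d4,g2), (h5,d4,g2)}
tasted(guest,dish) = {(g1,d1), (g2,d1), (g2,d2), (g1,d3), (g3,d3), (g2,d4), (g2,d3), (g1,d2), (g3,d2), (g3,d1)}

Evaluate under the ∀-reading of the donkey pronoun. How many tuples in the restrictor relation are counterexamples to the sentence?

"him" takes "a guest" as antecedent and "it" takes "a dish"; both are donkey pronouns co-varying with the restrictor.
Strong reading: for every (h,d,g) with served(h,d,g), tasted(g,d).
Restrictor triples: (h1,d2,g3)→tasted(g3,d2) ✓  (h2,d2,g2)→tasted(g2,d2) ✓  (h2,d3,g3)→tasted(g3,d3) ✓  (h2,d4,g2)→tasted(g2,d4) ✓  (h4,d1,g2)→tasted(g2,d1) ✓  (h4,d4,g2)→tasted(g2,d4) ✓  (h4,d4,g3)→tasted(g3,d4) ✗  (h5,d3,g2)→tasted(g2,d3) ✓  (h5,d4,g2)→tasted(g2,d4) ✓
Counterexamples (restrictor triples failing the scope): 1.

1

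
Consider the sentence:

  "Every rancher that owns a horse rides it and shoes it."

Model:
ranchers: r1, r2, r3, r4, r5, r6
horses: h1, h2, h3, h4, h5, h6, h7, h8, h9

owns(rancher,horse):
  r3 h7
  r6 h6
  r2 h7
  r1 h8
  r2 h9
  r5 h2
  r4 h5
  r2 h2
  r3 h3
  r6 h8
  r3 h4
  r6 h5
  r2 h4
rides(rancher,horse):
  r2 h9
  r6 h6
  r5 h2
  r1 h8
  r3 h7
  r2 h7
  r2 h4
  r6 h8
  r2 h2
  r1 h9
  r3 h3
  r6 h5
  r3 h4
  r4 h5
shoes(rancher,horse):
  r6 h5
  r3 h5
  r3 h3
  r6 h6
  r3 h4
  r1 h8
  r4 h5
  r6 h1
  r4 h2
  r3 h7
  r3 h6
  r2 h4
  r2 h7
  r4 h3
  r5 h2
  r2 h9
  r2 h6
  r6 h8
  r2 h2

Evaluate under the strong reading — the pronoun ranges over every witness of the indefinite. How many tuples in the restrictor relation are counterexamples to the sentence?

0

"it" takes "a horse" as antecedent — a donkey pronoun bound across the clause boundary.
Strong reading: for every (r,h) with owns(r,h), rides(r,h) ∧ shoes(r,h).
Restrictor pairs: (r1,h8) ✓  (r2,h2) ✓  (r2,h4) ✓  (r2,h7) ✓  (r2,h9) ✓  (r3,h3) ✓  (r3,h4) ✓  (r3,h7) ✓  (r4,h5) ✓  (r5,h2) ✓  (r6,h5) ✓  (r6,h6) ✓  (r6,h8) ✓
Counterexamples (restrictor pairs failing the scope): 0.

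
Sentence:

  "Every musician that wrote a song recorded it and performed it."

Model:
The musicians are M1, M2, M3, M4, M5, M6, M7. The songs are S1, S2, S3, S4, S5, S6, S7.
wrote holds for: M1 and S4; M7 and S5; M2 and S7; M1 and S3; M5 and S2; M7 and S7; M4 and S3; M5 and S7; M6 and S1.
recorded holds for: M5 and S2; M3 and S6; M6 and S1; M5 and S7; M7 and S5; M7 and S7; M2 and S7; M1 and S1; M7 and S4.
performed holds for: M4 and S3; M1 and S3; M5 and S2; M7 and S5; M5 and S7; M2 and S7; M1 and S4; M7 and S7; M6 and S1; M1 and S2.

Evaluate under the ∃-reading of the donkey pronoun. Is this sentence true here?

"it" takes "a song" as antecedent — a donkey pronoun bound across the clause boundary.
Weak reading: every musician m with some wrote-song has at least one wrote-song s such that recorded(m,s) ∧ performed(m,s).
Per musician: M1:✗  M2:✓  M4:✗  M5:✓  M6:✓  M7:✓
M1 has no witness among its wrote-songs.

False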